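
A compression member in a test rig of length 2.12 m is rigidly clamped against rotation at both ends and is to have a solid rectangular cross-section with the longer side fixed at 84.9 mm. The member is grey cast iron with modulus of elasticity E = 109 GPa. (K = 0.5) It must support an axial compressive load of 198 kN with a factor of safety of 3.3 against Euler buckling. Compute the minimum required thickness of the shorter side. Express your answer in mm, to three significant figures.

b ≈ 45.9 mm

Required P_cr = n·P = 3.3 × 198 = 653.4 kN
L_e = K·L = 0.5 × 2.12 = 1.060 m
Required I = P_cr·L_e²/(π²E) = 6.534×10^5 × 1.060² / (π² × 1.09×10^11) = 6.824×10^-7 m⁴
I_req = 6.824×10^5 mm⁴
Rectangle, weak axis: I_min = h·b³/12 with h = 84.9 mm fixed  ⇒  b = (12I/h)^(1/3) = 45.9 mm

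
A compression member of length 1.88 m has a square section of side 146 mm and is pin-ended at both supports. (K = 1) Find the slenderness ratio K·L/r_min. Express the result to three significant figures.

For a square r = a/√12 = 146/√12 = 42.15 mm
L_e = K·L = 1 × 1.88 m = 1.880 m = 1880.0 mm
λ = L_e / r_min = 1880.0 / 42.15 = 44.6

λ ≈ 44.6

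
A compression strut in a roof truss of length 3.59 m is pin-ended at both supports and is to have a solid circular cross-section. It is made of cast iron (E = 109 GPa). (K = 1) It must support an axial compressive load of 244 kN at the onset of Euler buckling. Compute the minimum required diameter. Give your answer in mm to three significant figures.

L_e = K·L = 1 × 3.59 = 3.590 m
Required I = P_cr·L_e²/(π²E) = 2.440×10^5 × 3.590² / (π² × 1.09×10^11) = 2.923×10^-6 m⁴
I_req = 2.923×10^6 mm⁴
Solid circle: I = πd⁴/64  ⇒  d = (64I/π)^(1/4) = (64×2.923×10^6/π)^(1/4) = 87.8 mm

d ≈ 87.8 mm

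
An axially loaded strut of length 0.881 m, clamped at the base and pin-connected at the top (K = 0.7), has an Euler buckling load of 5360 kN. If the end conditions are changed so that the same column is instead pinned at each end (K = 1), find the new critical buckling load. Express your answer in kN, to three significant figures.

P_cr ∝ 1/K², so P_cr,new = P_cr,old × (K_old/K_new)² = 5360 × (0.7/1)²
= 5360 × 0.4900 = 2630 kN

P_cr ≈ 2630 kN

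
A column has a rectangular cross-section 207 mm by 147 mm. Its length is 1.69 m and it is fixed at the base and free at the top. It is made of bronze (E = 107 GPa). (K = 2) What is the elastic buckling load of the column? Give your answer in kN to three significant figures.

Buckling occurs about the weak axis: I_min = h·b³/12 with b = 147 mm (the shorter side).
I_min = 207×147³/12 = 5.480×10^7 mm⁴
I = 5.480×10^7 mm⁴ = 5.480×10^-5 m⁴
Effective length L_e = K·L = 2 × 1.69 = 3.380 m
P_cr = π²EI / L_e² = π² × 107×10⁹ × 5.480×10^-5 / 3.380² = 5.065×10^6 N

P_cr ≈ 5070 kN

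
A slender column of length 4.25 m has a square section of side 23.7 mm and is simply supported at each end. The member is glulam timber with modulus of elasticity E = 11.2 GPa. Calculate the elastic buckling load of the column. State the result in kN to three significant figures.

I = a⁴/12 = 23.7⁴/12 = 2.629×10^4 mm⁴
I = 2.629×10^4 mm⁴ = 2.629×10^-8 m⁴
Effective length L_e = K·L = 1 × 4.25 = 4.250 m
P_cr = π²EI / L_e² = π² × 11.2×10⁹ × 2.629×10^-8 / 4.250² = 160.9 N

P_cr ≈ 0.161 kN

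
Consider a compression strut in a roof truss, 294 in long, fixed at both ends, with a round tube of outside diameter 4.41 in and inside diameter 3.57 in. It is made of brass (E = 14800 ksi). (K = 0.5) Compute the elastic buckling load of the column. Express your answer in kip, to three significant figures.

d_o = 4.41 in, d_i = 3.57 in
I = π(d_o⁴ − d_i⁴)/64 = π(4.41⁴ − 3.570⁴)/64 = 10.59 in⁴
Effective length L_e = K·L = 0.5 × 294 = 147.0 in
P_cr = π²EI / L_e² = π² × 14800×10³ × 10.59 / 147.0² = 7.160×10^4 lb

P_cr ≈ 71.6 kip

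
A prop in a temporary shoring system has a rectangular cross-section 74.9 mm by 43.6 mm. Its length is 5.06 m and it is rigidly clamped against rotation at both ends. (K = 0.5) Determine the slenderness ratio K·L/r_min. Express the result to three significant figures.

λ ≈ 201

For a rectangle r_min = b/√12 = 43.6/√12 = 12.59 mm
L_e = K·L = 0.5 × 5.06 m = 2.530 m = 2530.0 mm
λ = L_e / r_min = 2530.0 / 12.59 = 201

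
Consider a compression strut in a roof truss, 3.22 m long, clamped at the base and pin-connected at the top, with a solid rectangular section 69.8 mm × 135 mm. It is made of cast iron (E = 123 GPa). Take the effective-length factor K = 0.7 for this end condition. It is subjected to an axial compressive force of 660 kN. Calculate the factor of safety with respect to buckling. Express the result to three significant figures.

n ≈ 1.39

Buckling occurs about the weak axis: I_min = h·b³/12 with b = 69.8 mm (the shorter side).
I_min = 135×69.8³/12 = 3.826×10^6 mm⁴
I = 3.826×10^6 mm⁴ = 3.826×10^-6 m⁴
Effective length L_e = K·L = 0.7 × 3.22 = 2.254 m
P_cr = π²EI / L_e² = π² × 123×10⁹ × 3.826×10^-6 / 2.254² = 9.141×10^5 N
Factor of safety n = P_cr / P = 914.15 / 660 = 1.39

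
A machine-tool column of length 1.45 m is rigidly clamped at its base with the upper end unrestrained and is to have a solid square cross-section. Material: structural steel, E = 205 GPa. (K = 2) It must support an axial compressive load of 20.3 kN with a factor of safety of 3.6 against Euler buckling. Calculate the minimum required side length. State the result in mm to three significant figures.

a ≈ 43.7 mm

Required P_cr = n·P = 3.6 × 20.3 = 73.08 kN
L_e = K·L = 2 × 1.45 = 2.900 m
Required I = P_cr·L_e²/(π²E) = 7.308×10^4 × 2.900² / (π² × 2.05×10^11) = 3.038×10^-7 m⁴
I_req = 3.038×10^5 mm⁴
Solid square: I = a⁴/12  ⇒  a = (12I)^(1/4) = (12×3.038×10^5)^(1/4) = 43.7 mm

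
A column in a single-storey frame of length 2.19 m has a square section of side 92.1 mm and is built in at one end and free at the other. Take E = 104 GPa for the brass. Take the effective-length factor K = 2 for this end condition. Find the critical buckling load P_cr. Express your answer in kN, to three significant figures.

P_cr ≈ 321 kN

I = a⁴/12 = 92.1⁴/12 = 5.996×10^6 mm⁴
I = 5.996×10^6 mm⁴ = 5.996×10^-6 m⁴
Effective length L_e = K·L = 2 × 2.19 = 4.380 m
P_cr = π²EI / L_e² = π² × 104×10⁹ × 5.996×10^-6 / 4.380² = 3.208×10^5 N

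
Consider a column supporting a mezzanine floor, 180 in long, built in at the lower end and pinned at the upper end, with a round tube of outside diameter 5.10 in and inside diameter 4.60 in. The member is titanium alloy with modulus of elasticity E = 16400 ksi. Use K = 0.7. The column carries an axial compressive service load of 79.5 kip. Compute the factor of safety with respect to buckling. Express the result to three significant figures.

d_o = 5.10 in, d_i = 4.60 in
I = π(d_o⁴ − d_i⁴)/64 = π(5.10⁴ − 4.600⁴)/64 = 11.23 in⁴
Effective length L_e = K·L = 0.7 × 180 = 126.0 in
P_cr = π²EI / L_e² = π² × 16400×10³ × 11.23 / 126.0² = 1.145×10^5 lb
Factor of safety n = P_cr / P = 114.49 / 79.5 = 1.44

n ≈ 1.44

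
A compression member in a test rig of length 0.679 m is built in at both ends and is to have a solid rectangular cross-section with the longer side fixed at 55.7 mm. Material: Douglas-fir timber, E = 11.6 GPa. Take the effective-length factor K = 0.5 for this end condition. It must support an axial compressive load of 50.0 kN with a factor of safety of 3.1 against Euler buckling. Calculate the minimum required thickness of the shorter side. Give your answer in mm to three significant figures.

Required P_cr = n·P = 3.1 × 50.0 = 155.0 kN
L_e = K·L = 0.5 × 0.679 = 0.3395 m
Required I = P_cr·L_e²/(π²E) = 1.550×10^5 × 0.3395² / (π² × 1.16×10^10) = 1.560×10^-7 m⁴
I_req = 1.560×10^5 mm⁴
Rectangle, weak axis: I_min = h·b³/12 with h = 55.7 mm fixed  ⇒  b = (12I/h)^(1/3) = 32.3 mm

b ≈ 32.3 mm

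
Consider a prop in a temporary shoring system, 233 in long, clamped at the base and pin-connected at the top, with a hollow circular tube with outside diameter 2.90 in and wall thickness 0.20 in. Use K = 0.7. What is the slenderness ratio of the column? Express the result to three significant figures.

λ ≈ 170

Inner diameter d_i = 2.90 − 2×0.20 = 2.500 in
I = π(d_o⁴ − d_i⁴)/64 = π(2.90⁴ − 2.500⁴)/64 = 1.554 in⁴
A = 1.696 in²;  r_min = √(I/A) = √(1.554/1.696) = 0.9572 in
L_e = K·L = 0.7 × 233 = 163.1 in
λ = L_e / r_min = 163.10 / 0.9572 = 170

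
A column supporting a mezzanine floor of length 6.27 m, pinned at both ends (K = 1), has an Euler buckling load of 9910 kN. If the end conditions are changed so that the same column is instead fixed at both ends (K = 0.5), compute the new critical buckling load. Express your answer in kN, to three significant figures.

P_cr ∝ 1/K², so P_cr,new = P_cr,old × (K_old/K_new)² = 9910 × (1/0.5)²
= 9910 × 4.000 = 39600 kN

P_cr ≈ 39600 kN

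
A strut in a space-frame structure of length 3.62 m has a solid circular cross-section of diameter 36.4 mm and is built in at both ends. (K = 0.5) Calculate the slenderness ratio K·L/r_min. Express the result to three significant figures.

λ ≈ 199

For a solid circle r = d/4 = 36.4/4 = 9.100 mm
L_e = K·L = 0.5 × 3.62 m = 1.810 m = 1810.0 mm
λ = L_e / r_min = 1810.0 / 9.100 = 199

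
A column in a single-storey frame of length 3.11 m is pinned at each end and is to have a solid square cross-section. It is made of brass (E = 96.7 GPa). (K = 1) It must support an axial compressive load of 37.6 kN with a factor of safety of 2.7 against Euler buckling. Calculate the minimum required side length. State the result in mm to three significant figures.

a ≈ 59.3 mm

Required P_cr = n·P = 2.7 × 37.6 = 101.5 kN
L_e = K·L = 1 × 3.11 = 3.110 m
Required I = P_cr·L_e²/(π²E) = 1.015×10^5 × 3.110² / (π² × 9.67×10^10) = 1.029×10^-6 m⁴
I_req = 1.029×10^6 mm⁴
Solid square: I = a⁴/12  ⇒  a = (12I)^(1/4) = (12×1.029×10^6)^(1/4) = 59.3 mm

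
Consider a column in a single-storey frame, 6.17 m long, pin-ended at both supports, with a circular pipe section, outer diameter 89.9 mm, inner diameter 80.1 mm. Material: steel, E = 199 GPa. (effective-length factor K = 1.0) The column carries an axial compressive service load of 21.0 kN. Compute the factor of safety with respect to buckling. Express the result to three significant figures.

d_o = 89.9 mm, d_i = 80.1 mm
I = π(d_o⁴ − d_i⁴)/64 = π(89.9⁴ − 80.10⁴)/64 = 1.186×10^6 mm⁴
I = 1.186×10^6 mm⁴ = 1.186×10^-6 m⁴
Effective length L_e = K·L = 1 × 6.17 = 6.170 m
P_cr = π²EI / L_e² = π² × 199×10⁹ × 1.186×10^-6 / 6.170² = 6.117×10^4 N
Factor of safety n = P_cr / P = 61.170 / 21.0 = 2.91

n ≈ 2.91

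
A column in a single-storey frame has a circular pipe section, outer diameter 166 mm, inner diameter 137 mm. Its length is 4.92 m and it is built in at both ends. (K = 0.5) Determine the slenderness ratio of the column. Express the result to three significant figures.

λ ≈ 45.7

d_o = 166 mm, d_i = 137 mm
I = π(d_o⁴ − d_i⁴)/64 = π(166⁴ − 137.0⁴)/64 = 1.998×10^7 mm⁴
A = 6.901×10^3 mm²;  r_min = √(I/A) = √(1.998×10^7/6.901×10^3) = 53.81 mm
L_e = K·L = 0.5 × 4.92 m = 2.460 m = 2460.0 mm
λ = L_e / r_min = 2460.0 / 53.81 = 45.7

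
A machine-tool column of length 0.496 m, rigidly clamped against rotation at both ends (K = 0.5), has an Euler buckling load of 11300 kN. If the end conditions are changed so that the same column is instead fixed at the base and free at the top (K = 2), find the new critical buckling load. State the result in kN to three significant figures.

P_cr ∝ 1/K², so P_cr,new = P_cr,old × (K_old/K_new)² = 11300 × (0.5/2)²
= 11300 × 0.06250 = 706 kN

P_cr ≈ 706 kN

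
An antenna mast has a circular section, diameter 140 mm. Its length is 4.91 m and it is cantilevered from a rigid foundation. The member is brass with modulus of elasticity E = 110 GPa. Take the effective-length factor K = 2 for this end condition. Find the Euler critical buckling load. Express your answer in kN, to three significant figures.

P_cr ≈ 212 kN

I = πd⁴/64 = π×140⁴/64 = 1.886×10^7 mm⁴
I = 1.886×10^7 mm⁴ = 1.886×10^-5 m⁴
Effective length L_e = K·L = 2 × 4.91 = 9.820 m
P_cr = π²EI / L_e² = π² × 110×10⁹ × 1.886×10^-5 / 9.820² = 2.123×10^5 N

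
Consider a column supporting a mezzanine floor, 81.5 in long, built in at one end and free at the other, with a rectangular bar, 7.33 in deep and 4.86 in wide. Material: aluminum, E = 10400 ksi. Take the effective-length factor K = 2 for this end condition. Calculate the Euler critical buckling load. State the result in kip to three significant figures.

Buckling occurs about the weak axis: I_min = h·b³/12 with b = 4.86 in (the shorter side).
I_min = 7.33×4.86³/12 = 70.12 in⁴
Effective length L_e = K·L = 2 × 81.5 = 163.0 in
P_cr = π²EI / L_e² = π² × 10400×10³ × 70.12 / 163.0² = 2.709×10^5 lb

P_cr ≈ 271 kip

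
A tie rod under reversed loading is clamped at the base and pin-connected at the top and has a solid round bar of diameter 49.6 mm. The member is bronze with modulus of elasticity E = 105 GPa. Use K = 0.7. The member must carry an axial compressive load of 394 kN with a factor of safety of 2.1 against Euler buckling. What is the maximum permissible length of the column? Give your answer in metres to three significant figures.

L_max ≈ 0.871 m

I = πd⁴/64 = π×49.6⁴/64 = 2.971×10^5 mm⁴
I = 2.971×10^-7 m⁴
Required critical load P_cr = n·P = 2.1 × 394 = 827.4 kN = 8.274×10^5 N
From P_cr = π²EI/(K·L)²:  L = (1/K)·√(π²EI/P_cr) = (1/0.7)·√(π²×1.05×10^11×2.971×10^-7/8.274×10^5)
L = 0.871 m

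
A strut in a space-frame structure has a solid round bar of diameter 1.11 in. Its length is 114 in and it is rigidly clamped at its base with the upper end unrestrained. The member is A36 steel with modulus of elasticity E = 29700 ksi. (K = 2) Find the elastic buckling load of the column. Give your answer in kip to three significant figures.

I = πd⁴/64 = π×1.11⁴/64 = 7.452×10^-2 in⁴
Effective length L_e = K·L = 2 × 114 = 228.0 in
P_cr = π²EI / L_e² = π² × 29700×10³ × 7.452×10^-2 / 228.0² = 420.2 lb

P_cr ≈ 0.420 kip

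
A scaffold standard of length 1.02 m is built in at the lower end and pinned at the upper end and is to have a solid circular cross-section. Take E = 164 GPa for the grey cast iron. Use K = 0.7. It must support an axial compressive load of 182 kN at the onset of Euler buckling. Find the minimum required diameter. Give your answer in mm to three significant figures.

d ≈ 32.9 mm

L_e = K·L = 0.7 × 1.02 = 0.7140 m
Required I = P_cr·L_e²/(π²E) = 1.820×10^5 × 0.7140² / (π² × 1.64×10^11) = 5.732×10^-8 m⁴
I_req = 5.732×10^4 mm⁴
Solid circle: I = πd⁴/64  ⇒  d = (64I/π)^(1/4) = (64×5.732×10^4/π)^(1/4) = 32.9 mm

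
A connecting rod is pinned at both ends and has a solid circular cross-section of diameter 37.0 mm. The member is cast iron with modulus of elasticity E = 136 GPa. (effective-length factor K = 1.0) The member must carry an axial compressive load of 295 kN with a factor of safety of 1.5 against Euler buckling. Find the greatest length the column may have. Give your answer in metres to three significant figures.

L_max ≈ 0.528 m

I = πd⁴/64 = π×37.0⁴/64 = 9.200×10^4 mm⁴
I = 9.200×10^-8 m⁴
Required critical load P_cr = n·P = 1.5 × 295 = 442.5 kN = 4.425×10^5 N
From P_cr = π²EI/(K·L)²:  L = (1/K)·√(π²EI/P_cr) = (1/1)·√(π²×1.36×10^11×9.200×10^-8/4.425×10^5)
L = 0.528 m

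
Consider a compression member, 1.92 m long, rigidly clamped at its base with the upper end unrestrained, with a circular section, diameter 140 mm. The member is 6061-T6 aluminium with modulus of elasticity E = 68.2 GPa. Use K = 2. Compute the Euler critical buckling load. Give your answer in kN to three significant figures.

I = πd⁴/64 = π×140⁴/64 = 1.886×10^7 mm⁴
I = 1.886×10^7 mm⁴ = 1.886×10^-5 m⁴
Effective length L_e = K·L = 2 × 1.92 = 3.840 m
P_cr = π²EI / L_e² = π² × 68.2×10⁹ × 1.886×10^-5 / 3.840² = 8.608×10^5 N

P_cr ≈ 861 kN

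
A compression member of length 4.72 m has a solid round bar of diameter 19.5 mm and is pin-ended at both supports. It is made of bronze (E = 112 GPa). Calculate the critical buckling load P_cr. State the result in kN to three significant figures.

I = πd⁴/64 = π×19.5⁴/64 = 7.098×10^3 mm⁴
I = 7.098×10^3 mm⁴ = 7.098×10^-9 m⁴
Effective length L_e = K·L = 1 × 4.72 = 4.720 m
P_cr = π²EI / L_e² = π² × 112×10⁹ × 7.098×10^-9 / 4.720² = 352.2 N

P_cr ≈ 0.352 kN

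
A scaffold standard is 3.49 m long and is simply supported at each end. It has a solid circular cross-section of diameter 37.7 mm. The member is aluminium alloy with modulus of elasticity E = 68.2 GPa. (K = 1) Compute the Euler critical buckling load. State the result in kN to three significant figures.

P_cr ≈ 5.48 kN

I = πd⁴/64 = π×37.7⁴/64 = 9.916×10^4 mm⁴
I = 9.916×10^4 mm⁴ = 9.916×10^-8 m⁴
Effective length L_e = K·L = 1 × 3.49 = 3.490 m
P_cr = π²EI / L_e² = π² × 68.2×10⁹ × 9.916×10^-8 / 3.490² = 5.480×10^3 N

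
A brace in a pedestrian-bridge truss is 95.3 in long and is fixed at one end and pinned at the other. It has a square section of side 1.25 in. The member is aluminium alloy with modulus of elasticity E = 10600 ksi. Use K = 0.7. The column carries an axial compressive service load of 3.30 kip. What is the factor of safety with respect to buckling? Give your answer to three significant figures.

n ≈ 1.45

I = a⁴/12 = 1.25⁴/12 = 0.2035 in⁴
Effective length L_e = K·L = 0.7 × 95.3 = 66.71 in
P_cr = π²EI / L_e² = π² × 10600×10³ × 0.2035 / 66.71² = 4.783×10^3 lb
Factor of safety n = P_cr / P = 4.7828 / 3.30 = 1.45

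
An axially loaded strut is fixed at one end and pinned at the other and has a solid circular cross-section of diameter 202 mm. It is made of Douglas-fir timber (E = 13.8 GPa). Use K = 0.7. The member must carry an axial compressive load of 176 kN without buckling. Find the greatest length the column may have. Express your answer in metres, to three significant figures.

I = πd⁴/64 = π×202⁴/64 = 8.173×10^7 mm⁴
I = 8.173×10^-5 m⁴
At the buckling limit P_cr = P = 1.760×10^5 N
From P_cr = π²EI/(K·L)²:  L = (1/K)·√(π²EI/P_cr) = (1/0.7)·√(π²×1.38×10^10×8.173×10^-5/1.760×10^5)
L = 11.4 m

L_max ≈ 11.4 m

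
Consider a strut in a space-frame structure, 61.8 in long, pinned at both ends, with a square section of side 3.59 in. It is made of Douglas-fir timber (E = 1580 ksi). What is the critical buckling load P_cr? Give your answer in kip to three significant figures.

I = a⁴/12 = 3.59⁴/12 = 13.84 in⁴
Effective length L_e = K·L = 1 × 61.8 = 61.80 in
P_cr = π²EI / L_e² = π² × 1580×10³ × 13.84 / 61.80² = 5.652×10^4 lb

P_cr ≈ 56.5 kip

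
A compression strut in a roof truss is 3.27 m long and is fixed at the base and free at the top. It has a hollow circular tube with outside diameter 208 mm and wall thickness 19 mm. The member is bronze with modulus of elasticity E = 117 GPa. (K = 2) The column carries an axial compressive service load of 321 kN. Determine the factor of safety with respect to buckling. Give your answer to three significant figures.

n ≈ 4.28

Inner diameter d_i = 208 − 2×19 = 170.0 mm
I = π(d_o⁴ − d_i⁴)/64 = π(208⁴ − 170.0⁴)/64 = 5.088×10^7 mm⁴
I = 5.088×10^7 mm⁴ = 5.088×10^-5 m⁴
Effective length L_e = K·L = 2 × 3.27 = 6.540 m
P_cr = π²EI / L_e² = π² × 117×10⁹ × 5.088×10^-5 / 6.540² = 1.374×10^6 N
Factor of safety n = P_cr / P = 1373.7 / 321 = 4.28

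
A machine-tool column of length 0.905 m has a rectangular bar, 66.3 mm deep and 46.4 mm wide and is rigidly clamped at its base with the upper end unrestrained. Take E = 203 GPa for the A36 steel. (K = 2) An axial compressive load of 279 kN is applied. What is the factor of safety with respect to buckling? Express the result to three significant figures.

n ≈ 1.21

Buckling occurs about the weak axis: I_min = h·b³/12 with b = 46.4 mm (the shorter side).
I_min = 66.3×46.4³/12 = 5.519×10^5 mm⁴
I = 5.519×10^5 mm⁴ = 5.519×10^-7 m⁴
Effective length L_e = K·L = 2 × 0.905 = 1.810 m
P_cr = π²EI / L_e² = π² × 203×10⁹ × 5.519×10^-7 / 1.810² = 3.375×10^5 N
Factor of safety n = P_cr / P = 337.54 / 279 = 1.21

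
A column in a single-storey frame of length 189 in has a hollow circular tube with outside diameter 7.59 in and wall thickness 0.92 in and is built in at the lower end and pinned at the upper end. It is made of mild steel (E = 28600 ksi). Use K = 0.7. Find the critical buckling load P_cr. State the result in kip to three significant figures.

Inner diameter d_i = 7.59 − 2×0.92 = 5.750 in
I = π(d_o⁴ − d_i⁴)/64 = π(7.59⁴ − 5.750⁴)/64 = 109.2 in⁴
Effective length L_e = K·L = 0.7 × 189 = 132.3 in
P_cr = π²EI / L_e² = π² × 28600×10³ × 109.2 / 132.3² = 1.762×10^6 lb

P_cr ≈ 1760 kip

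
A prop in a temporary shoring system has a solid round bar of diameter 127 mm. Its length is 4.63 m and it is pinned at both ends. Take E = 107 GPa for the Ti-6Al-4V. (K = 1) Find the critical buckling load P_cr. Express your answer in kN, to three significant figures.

P_cr ≈ 629 kN

I = πd⁴/64 = π×127⁴/64 = 1.277×10^7 mm⁴
I = 1.277×10^7 mm⁴ = 1.277×10^-5 m⁴
Effective length L_e = K·L = 1 × 4.63 = 4.630 m
P_cr = π²EI / L_e² = π² × 107×10⁹ × 1.277×10^-5 / 4.630² = 6.291×10^5 N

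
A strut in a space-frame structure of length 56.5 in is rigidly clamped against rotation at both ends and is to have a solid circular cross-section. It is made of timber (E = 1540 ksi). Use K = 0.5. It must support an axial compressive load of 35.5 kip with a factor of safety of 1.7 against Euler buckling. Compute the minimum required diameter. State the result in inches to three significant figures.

Required P_cr = n·P = 1.7 × 35.5 = 60.35 kip
L_e = K·L = 0.5 × 56.5 = 28.25 in
Required I = P_cr·L_e²/(π²E) = 6.035×10^4 × 28.25² / (π² × 1.54×10^6) = 3.169 in⁴
Solid circle: I = πd⁴/64  ⇒  d = (64I/π)^(1/4) = (64×3.169/π)^(1/4) = 2.83 in

d ≈ 2.83 in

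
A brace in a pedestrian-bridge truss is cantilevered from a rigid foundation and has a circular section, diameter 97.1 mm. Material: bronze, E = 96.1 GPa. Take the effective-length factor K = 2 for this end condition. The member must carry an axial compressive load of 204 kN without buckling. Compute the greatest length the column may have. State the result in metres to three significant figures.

I = πd⁴/64 = π×97.1⁴/64 = 4.364×10^6 mm⁴
I = 4.364×10^-6 m⁴
At the buckling limit P_cr = P = 2.040×10^5 N
From P_cr = π²EI/(K·L)²:  L = (1/K)·√(π²EI/P_cr) = (1/2)·√(π²×9.61×10^10×4.364×10^-6/2.040×10^5)
L = 2.25 m

L_max ≈ 2.25 m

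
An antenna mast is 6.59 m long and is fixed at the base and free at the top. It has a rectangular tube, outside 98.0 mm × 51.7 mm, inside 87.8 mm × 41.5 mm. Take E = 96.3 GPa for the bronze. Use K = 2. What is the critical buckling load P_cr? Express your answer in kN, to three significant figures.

Weak-axis I_min = (h_o·b_o³ − h_i·b_i³)/12 with b_o = 51.7, b_i = 41.50 mm (shorter outer/inner sides).
I_min = (98.0×51.7³ − 87.80×41.50³)/12 = 6.056×10^5 mm⁴
I = 6.056×10^5 mm⁴ = 6.056×10^-7 m⁴
Effective length L_e = K·L = 2 × 6.59 = 13.18 m
P_cr = π²EI / L_e² = π² × 96.3×10⁹ × 6.056×10^-7 / 13.18² = 3.313×10^3 N

P_cr ≈ 3.31 kN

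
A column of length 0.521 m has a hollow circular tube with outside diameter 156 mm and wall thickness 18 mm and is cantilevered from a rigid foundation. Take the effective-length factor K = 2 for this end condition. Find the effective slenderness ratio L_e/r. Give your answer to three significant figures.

λ ≈ 21.2

Inner diameter d_i = 156 − 2×18 = 120.0 mm
I = π(d_o⁴ − d_i⁴)/64 = π(156⁴ − 120.0⁴)/64 = 1.889×10^7 mm⁴
A = 7.804×10^3 mm²;  r_min = √(I/A) = √(1.889×10^7/7.804×10^3) = 49.20 mm
L_e = K·L = 2 × 0.521 m = 1.042 m = 1042.0 mm
λ = L_e / r_min = 1042.0 / 49.20 = 21.2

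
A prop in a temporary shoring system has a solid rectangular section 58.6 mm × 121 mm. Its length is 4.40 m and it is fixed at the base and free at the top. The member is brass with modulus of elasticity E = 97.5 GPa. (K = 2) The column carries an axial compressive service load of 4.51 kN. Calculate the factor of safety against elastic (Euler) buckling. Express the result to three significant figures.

Buckling occurs about the weak axis: I_min = h·b³/12 with b = 58.6 mm (the shorter side).
I_min = 121×58.6³/12 = 2.029×10^6 mm⁴
I = 2.029×10^6 mm⁴ = 2.029×10^-6 m⁴
Effective length L_e = K·L = 2 × 4.40 = 8.800 m
P_cr = π²EI / L_e² = π² × 97.5×10⁹ × 2.029×10^-6 / 8.800² = 2.521×10^4 N
Factor of safety n = P_cr / P = 25.214 / 4.51 = 5.59

n ≈ 5.59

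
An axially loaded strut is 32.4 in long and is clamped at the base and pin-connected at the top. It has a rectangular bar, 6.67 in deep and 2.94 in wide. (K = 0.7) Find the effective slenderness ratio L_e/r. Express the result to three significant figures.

Buckling occurs about the weak axis: I_min = h·b³/12 with b = 2.94 in (the shorter side).
I_min = 6.67×2.94³/12 = 14.12 in⁴
A = 19.61 in²;  r_min = √(I/A) = √(14.12/19.61) = 0.8487 in
L_e = K·L = 0.7 × 32.4 = 22.68 in
λ = L_e / r_min = 22.680 / 0.8487 = 26.7

λ ≈ 26.7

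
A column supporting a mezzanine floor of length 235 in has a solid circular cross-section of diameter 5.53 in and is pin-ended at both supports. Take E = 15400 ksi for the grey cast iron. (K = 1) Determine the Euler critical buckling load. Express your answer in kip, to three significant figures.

P_cr ≈ 126 kip

I = πd⁴/64 = π×5.53⁴/64 = 45.91 in⁴
Effective length L_e = K·L = 1 × 235 = 235.0 in
P_cr = π²EI / L_e² = π² × 15400×10³ × 45.91 / 235.0² = 1.263×10^5 lb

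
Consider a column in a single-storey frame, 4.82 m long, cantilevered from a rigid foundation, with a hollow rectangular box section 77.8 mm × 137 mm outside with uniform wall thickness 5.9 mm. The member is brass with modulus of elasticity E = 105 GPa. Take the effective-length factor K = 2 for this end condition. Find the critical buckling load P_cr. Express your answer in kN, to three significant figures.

Inner dimensions: h_i = 137 − 2×5.9 = 125.2 mm, b_i = 77.8 − 2×5.9 = 66.00 mm
Weak-axis I_min = (h_o·b_o³ − h_i·b_i³)/12 with b_o = 77.8, b_i = 66.00 mm (shorter outer/inner sides).
I_min = (137×77.8³ − 125.2×66.00³)/12 = 2.377×10^6 mm⁴
I = 2.377×10^6 mm⁴ = 2.377×10^-6 m⁴
Effective length L_e = K·L = 2 × 4.82 = 9.640 m
P_cr = π²EI / L_e² = π² × 105×10⁹ × 2.377×10^-6 / 9.640² = 2.650×10^4 N

P_cr ≈ 26.5 kN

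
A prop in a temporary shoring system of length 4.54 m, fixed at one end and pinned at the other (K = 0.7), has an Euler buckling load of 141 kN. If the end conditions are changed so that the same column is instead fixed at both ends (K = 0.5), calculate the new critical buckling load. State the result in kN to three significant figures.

P_cr ≈ 276 kN

P_cr ∝ 1/K², so P_cr,new = P_cr,old × (K_old/K_new)² = 141 × (0.7/0.5)²
= 141 × 1.960 = 276 kN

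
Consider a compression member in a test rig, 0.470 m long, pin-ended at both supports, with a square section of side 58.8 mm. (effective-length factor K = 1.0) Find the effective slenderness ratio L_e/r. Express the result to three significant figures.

λ ≈ 27.7

For a square r = a/√12 = 58.8/√12 = 16.97 mm
L_e = K·L = 1 × 0.470 m = 0.4700 m = 470.00 mm
λ = L_e / r_min = 470.00 / 16.97 = 27.7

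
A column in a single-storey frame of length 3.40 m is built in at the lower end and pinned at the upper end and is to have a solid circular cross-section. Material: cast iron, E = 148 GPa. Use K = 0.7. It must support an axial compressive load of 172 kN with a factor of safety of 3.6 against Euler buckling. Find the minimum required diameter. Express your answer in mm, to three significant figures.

Required P_cr = n·P = 3.6 × 172 = 619.2 kN
L_e = K·L = 0.7 × 3.40 = 2.380 m
Required I = P_cr·L_e²/(π²E) = 6.192×10^5 × 2.380² / (π² × 1.48×10^11) = 2.401×10^-6 m⁴
I_req = 2.401×10^6 mm⁴
Solid circle: I = πd⁴/64  ⇒  d = (64I/π)^(1/4) = (64×2.401×10^6/π)^(1/4) = 83.6 mm

d ≈ 83.6 mm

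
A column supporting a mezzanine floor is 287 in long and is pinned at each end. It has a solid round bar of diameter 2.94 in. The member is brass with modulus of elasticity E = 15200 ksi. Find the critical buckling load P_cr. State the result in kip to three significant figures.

P_cr ≈ 6.68 kip

I = πd⁴/64 = π×2.94⁴/64 = 3.667 in⁴
Effective length L_e = K·L = 1 × 287 = 287.0 in
P_cr = π²EI / L_e² = π² × 15200×10³ × 3.667 / 287.0² = 6.679×10^3 lb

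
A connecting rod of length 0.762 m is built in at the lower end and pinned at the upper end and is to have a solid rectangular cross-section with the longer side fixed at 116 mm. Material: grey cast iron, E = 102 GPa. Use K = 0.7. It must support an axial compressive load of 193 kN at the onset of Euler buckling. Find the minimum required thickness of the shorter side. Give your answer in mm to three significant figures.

b ≈ 17.8 mm

L_e = K·L = 0.7 × 0.762 = 0.5334 m
Required I = P_cr·L_e²/(π²E) = 1.930×10^5 × 0.5334² / (π² × 1.02×10^11) = 5.455×10^-8 m⁴
I_req = 5.455×10^4 mm⁴
Rectangle, weak axis: I_min = h·b³/12 with h = 116 mm fixed  ⇒  b = (12I/h)^(1/3) = 17.8 mm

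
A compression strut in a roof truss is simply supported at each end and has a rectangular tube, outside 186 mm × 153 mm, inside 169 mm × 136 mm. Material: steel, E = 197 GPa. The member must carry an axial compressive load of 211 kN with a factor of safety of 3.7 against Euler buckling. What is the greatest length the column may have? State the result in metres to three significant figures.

Weak-axis I_min = (h_o·b_o³ − h_i·b_i³)/12 with b_o = 153, b_i = 136.0 mm (shorter outer/inner sides).
I_min = (186×153³ − 169.0×136.0³)/12 = 2.009×10^7 mm⁴
I = 2.009×10^-5 m⁴
Required critical load P_cr = n·P = 3.7 × 211 = 780.7 kN = 7.807×10^5 N
From P_cr = π²EI/(K·L)²:  L = (1/K)·√(π²EI/P_cr) = (1/1)·√(π²×1.97×10^11×2.009×10^-5/7.807×10^5)
L = 7.07 m

L_max ≈ 7.07 m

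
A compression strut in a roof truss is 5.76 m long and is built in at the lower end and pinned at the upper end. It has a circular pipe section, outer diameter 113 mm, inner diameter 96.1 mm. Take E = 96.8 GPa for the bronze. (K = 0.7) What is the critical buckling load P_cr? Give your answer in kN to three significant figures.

d_o = 113 mm, d_i = 96.1 mm
I = π(d_o⁴ − d_i⁴)/64 = π(113⁴ − 96.10⁴)/64 = 3.817×10^6 mm⁴
I = 3.817×10^6 mm⁴ = 3.817×10^-6 m⁴
Effective length L_e = K·L = 0.7 × 5.76 = 4.032 m
P_cr = π²EI / L_e² = π² × 96.8×10⁹ × 3.817×10^-6 / 4.032² = 2.243×10^5 N

P_cr ≈ 224 kN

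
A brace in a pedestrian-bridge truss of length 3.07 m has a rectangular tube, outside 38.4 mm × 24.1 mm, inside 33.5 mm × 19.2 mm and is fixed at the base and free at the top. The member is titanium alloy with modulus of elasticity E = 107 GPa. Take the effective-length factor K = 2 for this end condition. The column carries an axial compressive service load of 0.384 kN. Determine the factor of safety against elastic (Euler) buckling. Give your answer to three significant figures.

Weak-axis I_min = (h_o·b_o³ − h_i·b_i³)/12 with b_o = 24.1, b_i = 19.20 mm (shorter outer/inner sides).
I_min = (38.4×24.1³ − 33.50×19.20³)/12 = 2.503×10^4 mm⁴
I = 2.503×10^4 mm⁴ = 2.503×10^-8 m⁴
Effective length L_e = K·L = 2 × 3.07 = 6.140 m
P_cr = π²EI / L_e² = π² × 107×10⁹ × 2.503×10^-8 / 6.140² = 701.2 N
Factor of safety n = P_cr / P = 0.70123 / 0.384 = 1.83

n ≈ 1.83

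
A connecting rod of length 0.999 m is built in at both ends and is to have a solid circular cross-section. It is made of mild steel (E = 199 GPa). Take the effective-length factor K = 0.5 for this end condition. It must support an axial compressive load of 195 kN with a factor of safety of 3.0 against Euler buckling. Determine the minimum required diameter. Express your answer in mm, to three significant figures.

d ≈ 35.1 mm

Required P_cr = n·P = 3.0 × 195 = 585.0 kN
L_e = K·L = 0.5 × 0.999 = 0.4995 m
Required I = P_cr·L_e²/(π²E) = 5.850×10^5 × 0.4995² / (π² × 1.99×10^11) = 7.431×10^-8 m⁴
I_req = 7.431×10^4 mm⁴
Solid circle: I = πd⁴/64  ⇒  d = (64I/π)^(1/4) = (64×7.431×10^4/π)^(1/4) = 35.1 mm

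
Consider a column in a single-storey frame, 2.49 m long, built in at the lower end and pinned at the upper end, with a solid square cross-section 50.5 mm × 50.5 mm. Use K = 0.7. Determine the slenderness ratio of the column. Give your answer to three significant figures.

For a square r = a/√12 = 50.5/√12 = 14.58 mm
L_e = K·L = 0.7 × 2.49 m = 1.743 m = 1743.0 mm
λ = L_e / r_min = 1743.0 / 14.58 = 120

λ ≈ 120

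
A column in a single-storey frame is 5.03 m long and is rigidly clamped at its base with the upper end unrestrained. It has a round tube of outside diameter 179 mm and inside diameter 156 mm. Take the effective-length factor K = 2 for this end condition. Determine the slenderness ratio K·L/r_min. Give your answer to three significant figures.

λ ≈ 169

d_o = 179 mm, d_i = 156 mm
I = π(d_o⁴ − d_i⁴)/64 = π(179⁴ − 156.0⁴)/64 = 2.132×10^7 mm⁴
A = 6.051×10^3 mm²;  r_min = √(I/A) = √(2.132×10^7/6.051×10^3) = 59.36 mm
L_e = K·L = 2 × 5.03 m = 10.06 m = 10060 mm
λ = L_e / r_min = 10060 / 59.36 = 169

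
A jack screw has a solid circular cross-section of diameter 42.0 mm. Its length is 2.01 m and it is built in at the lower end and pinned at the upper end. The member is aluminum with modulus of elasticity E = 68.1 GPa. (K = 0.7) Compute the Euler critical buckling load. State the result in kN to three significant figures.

P_cr ≈ 51.9 kN

I = πd⁴/64 = π×42.0⁴/64 = 1.527×10^5 mm⁴
I = 1.527×10^5 mm⁴ = 1.527×10^-7 m⁴
Effective length L_e = K·L = 0.7 × 2.01 = 1.407 m
P_cr = π²EI / L_e² = π² × 68.1×10⁹ × 1.527×10^-7 / 1.407² = 5.186×10^4 N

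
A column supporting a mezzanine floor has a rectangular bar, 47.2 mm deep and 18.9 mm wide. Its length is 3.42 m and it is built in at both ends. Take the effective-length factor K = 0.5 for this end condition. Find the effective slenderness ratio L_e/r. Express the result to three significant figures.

λ ≈ 313

For a rectangle r_min = b/√12 = 18.9/√12 = 5.456 mm
L_e = K·L = 0.5 × 3.42 m = 1.710 m = 1710.0 mm
λ = L_e / r_min = 1710.0 / 5.456 = 313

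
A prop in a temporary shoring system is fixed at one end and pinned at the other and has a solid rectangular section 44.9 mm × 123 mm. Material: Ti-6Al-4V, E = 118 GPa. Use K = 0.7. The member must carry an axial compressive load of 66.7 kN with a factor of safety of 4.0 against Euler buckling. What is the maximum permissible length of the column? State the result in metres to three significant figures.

L_max ≈ 2.87 m

Buckling occurs about the weak axis: I_min = h·b³/12 with b = 44.9 mm (the shorter side).
I_min = 123×44.9³/12 = 9.278×10^5 mm⁴
I = 9.278×10^-7 m⁴
Required critical load P_cr = n·P = 4.0 × 66.7 = 266.8 kN = 2.668×10^5 N
From P_cr = π²EI/(K·L)²:  L = (1/K)·√(π²EI/P_cr) = (1/0.7)·√(π²×1.18×10^11×9.278×10^-7/2.668×10^5)
L = 2.87 m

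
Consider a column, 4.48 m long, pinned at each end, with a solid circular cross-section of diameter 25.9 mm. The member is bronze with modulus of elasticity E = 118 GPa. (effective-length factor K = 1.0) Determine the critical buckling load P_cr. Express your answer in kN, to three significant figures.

P_cr ≈ 1.28 kN

I = πd⁴/64 = π×25.9⁴/64 = 2.209×10^4 mm⁴
I = 2.209×10^4 mm⁴ = 2.209×10^-8 m⁴
Effective length L_e = K·L = 1 × 4.48 = 4.480 m
P_cr = π²EI / L_e² = π² × 118×10⁹ × 2.209×10^-8 / 4.480² = 1.282×10^3 N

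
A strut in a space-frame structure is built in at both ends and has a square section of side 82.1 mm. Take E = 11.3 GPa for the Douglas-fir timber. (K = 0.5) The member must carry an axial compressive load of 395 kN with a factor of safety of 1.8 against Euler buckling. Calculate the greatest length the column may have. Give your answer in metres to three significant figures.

L_max ≈ 1.54 m

I = a⁴/12 = 82.1⁴/12 = 3.786×10^6 mm⁴
I = 3.786×10^-6 m⁴
Required critical load P_cr = n·P = 1.8 × 395 = 711.0 kN = 7.110×10^5 N
From P_cr = π²EI/(K·L)²:  L = (1/K)·√(π²EI/P_cr) = (1/0.5)·√(π²×1.13×10^10×3.786×10^-6/7.110×10^5)
L = 1.54 m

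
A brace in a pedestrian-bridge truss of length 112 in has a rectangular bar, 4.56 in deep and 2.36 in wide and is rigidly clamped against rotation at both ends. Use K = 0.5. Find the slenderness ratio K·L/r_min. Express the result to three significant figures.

λ ≈ 82.2

For a rectangle r_min = b/√12 = 2.36/√12 = 0.6813 in
L_e = K·L = 0.5 × 112 = 56.00 in
λ = L_e / r_min = 56.000 / 0.6813 = 82.2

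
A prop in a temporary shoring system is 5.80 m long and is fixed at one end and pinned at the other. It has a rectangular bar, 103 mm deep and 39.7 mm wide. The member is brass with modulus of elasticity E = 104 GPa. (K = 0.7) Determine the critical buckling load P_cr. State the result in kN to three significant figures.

Buckling occurs about the weak axis: I_min = h·b³/12 with b = 39.7 mm (the shorter side).
I_min = 103×39.7³/12 = 5.371×10^5 mm⁴
I = 5.371×10^5 mm⁴ = 5.371×10^-7 m⁴
Effective length L_e = K·L = 0.7 × 5.80 = 4.060 m
P_cr = π²EI / L_e² = π² × 104×10⁹ × 5.371×10^-7 / 4.060² = 3.344×10^4 N

P_cr ≈ 33.4 kN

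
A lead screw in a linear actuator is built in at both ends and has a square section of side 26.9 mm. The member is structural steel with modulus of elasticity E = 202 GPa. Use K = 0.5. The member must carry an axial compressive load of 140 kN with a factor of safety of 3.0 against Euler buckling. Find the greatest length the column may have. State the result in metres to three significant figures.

I = a⁴/12 = 26.9⁴/12 = 4.363×10^4 mm⁴
I = 4.363×10^-8 m⁴
Required critical load P_cr = n·P = 3.0 × 140 = 420.0 kN = 4.200×10^5 N
From P_cr = π²EI/(K·L)²:  L = (1/K)·√(π²EI/P_cr) = (1/0.5)·√(π²×2.02×10^11×4.363×10^-8/4.200×10^5)
L = 0.910 m

L_max ≈ 0.910 m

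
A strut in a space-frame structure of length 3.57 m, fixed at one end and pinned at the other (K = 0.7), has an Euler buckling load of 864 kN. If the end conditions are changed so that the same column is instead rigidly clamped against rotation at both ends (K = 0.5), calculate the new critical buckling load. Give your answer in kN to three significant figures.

P_cr ∝ 1/K², so P_cr,new = P_cr,old × (K_old/K_new)² = 864 × (0.7/0.5)²
= 864 × 1.960 = 1690 kN

P_cr ≈ 1690 kN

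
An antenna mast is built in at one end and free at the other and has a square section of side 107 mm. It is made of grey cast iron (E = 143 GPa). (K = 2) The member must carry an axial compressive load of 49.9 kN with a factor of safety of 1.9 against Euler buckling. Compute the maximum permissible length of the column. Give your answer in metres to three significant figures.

I = a⁴/12 = 107⁴/12 = 1.092×10^7 mm⁴
I = 1.092×10^-5 m⁴
Required critical load P_cr = n·P = 1.9 × 49.9 = 94.81 kN = 9.481×10^4 N
From P_cr = π²EI/(K·L)²:  L = (1/K)·√(π²EI/P_cr) = (1/2)·√(π²×1.43×10^11×1.092×10^-5/9.481×10^4)
L = 6.38 m

L_max ≈ 6.38 m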